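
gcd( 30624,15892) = 116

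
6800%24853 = 6800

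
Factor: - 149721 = - 3^1*11^1*13^1*349^1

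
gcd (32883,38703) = 291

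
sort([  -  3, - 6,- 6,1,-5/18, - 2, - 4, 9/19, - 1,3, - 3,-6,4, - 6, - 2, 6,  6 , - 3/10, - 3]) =[ - 6, - 6, - 6,-6, - 4,-3, - 3, - 3, - 2, - 2 , - 1 , - 3/10, - 5/18 , 9/19, 1, 3,4, 6,6 ] 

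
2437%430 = 287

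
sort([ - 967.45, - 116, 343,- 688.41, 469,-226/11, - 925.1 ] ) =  [ - 967.45, - 925.1, -688.41, - 116, -226/11, 343,469 ]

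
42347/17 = 2491 = 2491.00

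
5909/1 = 5909 = 5909.00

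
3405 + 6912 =10317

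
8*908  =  7264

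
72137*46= 3318302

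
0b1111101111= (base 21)25K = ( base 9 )1338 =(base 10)1007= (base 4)33233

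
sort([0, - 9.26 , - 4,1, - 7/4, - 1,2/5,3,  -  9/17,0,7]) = [ - 9.26 , - 4, - 7/4, - 1, - 9/17, 0, 0,2/5,  1, 3,7 ] 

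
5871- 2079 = 3792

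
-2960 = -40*74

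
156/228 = 13/19 = 0.68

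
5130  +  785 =5915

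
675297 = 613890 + 61407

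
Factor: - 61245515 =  - 5^1  *12249103^1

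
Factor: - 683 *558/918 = - 3^( - 1)*17^ (-1 )*31^1*683^1 = -  21173/51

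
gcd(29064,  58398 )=6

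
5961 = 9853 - 3892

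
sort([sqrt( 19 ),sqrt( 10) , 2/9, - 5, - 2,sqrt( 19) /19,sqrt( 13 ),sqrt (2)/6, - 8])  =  [-8,-5, - 2,2/9,sqrt(19)/19 , sqrt( 2)/6,sqrt( 10 ) , sqrt(13), sqrt(19 )]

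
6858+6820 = 13678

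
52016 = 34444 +17572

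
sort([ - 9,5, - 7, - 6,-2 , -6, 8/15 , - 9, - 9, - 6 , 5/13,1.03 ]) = [ - 9, - 9 , - 9, - 7, - 6 ,- 6,- 6, - 2 , 5/13,  8/15,  1.03 , 5 ]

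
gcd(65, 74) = 1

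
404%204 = 200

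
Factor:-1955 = -5^1*17^1*23^1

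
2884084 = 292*9877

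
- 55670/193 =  - 55670/193 = -288.45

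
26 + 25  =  51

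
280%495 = 280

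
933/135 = 6+41/45 = 6.91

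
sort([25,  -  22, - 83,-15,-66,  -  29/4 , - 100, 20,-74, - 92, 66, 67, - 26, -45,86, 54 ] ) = [ - 100, - 92,-83, - 74, - 66, - 45 , - 26, - 22, - 15 , - 29/4,20 , 25,54,66,67 , 86] 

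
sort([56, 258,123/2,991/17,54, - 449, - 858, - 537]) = [-858,-537,-449,  54,56, 991/17,123/2, 258]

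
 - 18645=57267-75912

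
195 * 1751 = 341445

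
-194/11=- 18+ 4/11 = - 17.64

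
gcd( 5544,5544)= 5544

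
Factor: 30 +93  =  123  =  3^1*41^1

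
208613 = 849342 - 640729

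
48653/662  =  48653/662= 73.49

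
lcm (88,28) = 616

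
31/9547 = 31/9547 =0.00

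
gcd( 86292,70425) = 9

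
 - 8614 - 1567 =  - 10181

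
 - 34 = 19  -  53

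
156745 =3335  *47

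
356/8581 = 356/8581 = 0.04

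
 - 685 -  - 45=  -640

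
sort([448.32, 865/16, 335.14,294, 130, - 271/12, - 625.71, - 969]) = [ - 969,  -  625.71,-271/12,  865/16,130, 294, 335.14 , 448.32 ] 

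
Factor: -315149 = -89^1*3541^1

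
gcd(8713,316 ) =1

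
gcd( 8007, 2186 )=1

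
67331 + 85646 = 152977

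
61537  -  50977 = 10560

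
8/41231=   8/41231 = 0.00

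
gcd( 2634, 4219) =1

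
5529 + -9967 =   -  4438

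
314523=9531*33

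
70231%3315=616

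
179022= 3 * 59674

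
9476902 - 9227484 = 249418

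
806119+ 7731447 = 8537566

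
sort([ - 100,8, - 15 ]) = [ - 100,  -  15,8 ] 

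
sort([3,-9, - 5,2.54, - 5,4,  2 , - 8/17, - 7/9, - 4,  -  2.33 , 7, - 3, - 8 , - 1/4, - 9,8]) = [  -  9,  -  9, - 8,-5, - 5,  -  4 , - 3,  -  2.33, - 7/9, - 8/17,  -  1/4,2, 2.54,3,4 , 7,8 ] 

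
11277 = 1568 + 9709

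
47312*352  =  16653824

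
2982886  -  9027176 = - 6044290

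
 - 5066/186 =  - 2533/93= - 27.24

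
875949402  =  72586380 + 803363022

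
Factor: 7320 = 2^3 * 3^1* 5^1*61^1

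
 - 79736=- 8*9967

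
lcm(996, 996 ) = 996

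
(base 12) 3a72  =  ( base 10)6710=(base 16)1a36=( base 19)ib3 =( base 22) dj0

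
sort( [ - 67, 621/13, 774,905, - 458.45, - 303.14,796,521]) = [-458.45 , - 303.14, - 67, 621/13,521, 774, 796,  905] 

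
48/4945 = 48/4945 = 0.01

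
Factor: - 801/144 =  - 2^(  -  4)*89^1=- 89/16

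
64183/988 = 64183/988 = 64.96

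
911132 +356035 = 1267167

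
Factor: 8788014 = 2^1 * 3^4 * 17^1 * 3191^1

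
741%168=69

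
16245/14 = 16245/14=1160.36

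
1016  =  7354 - 6338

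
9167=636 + 8531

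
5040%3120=1920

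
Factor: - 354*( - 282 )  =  2^2*3^2*47^1*59^1= 99828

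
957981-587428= 370553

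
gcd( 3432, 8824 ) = 8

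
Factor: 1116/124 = 3^2 =9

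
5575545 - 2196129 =3379416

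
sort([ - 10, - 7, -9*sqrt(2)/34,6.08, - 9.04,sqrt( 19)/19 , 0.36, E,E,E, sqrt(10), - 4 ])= [ - 10,  -  9.04,  -  7, - 4, - 9*sqrt( 2)/34, sqrt( 19 )/19,0.36,E,E, E , sqrt ( 10),  6.08]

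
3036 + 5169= 8205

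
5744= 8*718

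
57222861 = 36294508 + 20928353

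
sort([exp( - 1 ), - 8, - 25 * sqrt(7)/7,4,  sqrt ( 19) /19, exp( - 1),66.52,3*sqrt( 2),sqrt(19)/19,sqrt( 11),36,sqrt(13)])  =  [ -25*sqrt(7)/7, - 8 , sqrt( 19 ) /19, sqrt( 19)/19,exp( - 1), exp( - 1), sqrt ( 11),sqrt ( 13), 4, 3*sqrt( 2),36, 66.52]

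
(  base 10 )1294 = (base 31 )1an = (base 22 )2ei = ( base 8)2416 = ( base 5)20134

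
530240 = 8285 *64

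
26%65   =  26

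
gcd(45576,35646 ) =6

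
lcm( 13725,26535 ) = 398025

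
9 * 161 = 1449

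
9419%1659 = 1124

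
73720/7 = 73720/7 = 10531.43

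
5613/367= 5613/367 = 15.29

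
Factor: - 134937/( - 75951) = 517/291 =3^( - 1 )*11^1* 47^1 * 97^ ( - 1) 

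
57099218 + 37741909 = 94841127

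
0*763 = 0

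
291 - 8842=-8551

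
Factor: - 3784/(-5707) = 2^3*11^1*13^( -1) * 43^1 * 439^( - 1)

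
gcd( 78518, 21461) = 11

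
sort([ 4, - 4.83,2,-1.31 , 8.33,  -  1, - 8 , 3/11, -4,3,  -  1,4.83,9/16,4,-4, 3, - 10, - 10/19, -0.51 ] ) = [ - 10, - 8, - 4.83,-4, - 4, - 1.31, -1, - 1,- 10/19 , - 0.51, 3/11,9/16,2,3,3,4,4,4.83,8.33]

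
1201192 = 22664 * 53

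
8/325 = 8/325 = 0.02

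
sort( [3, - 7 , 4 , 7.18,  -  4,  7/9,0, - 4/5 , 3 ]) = [ - 7,-4, - 4/5, 0,7/9,3, 3,  4 , 7.18]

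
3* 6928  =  20784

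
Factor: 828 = 2^2*3^2*23^1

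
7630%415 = 160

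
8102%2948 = 2206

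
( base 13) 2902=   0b1011100011101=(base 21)d8g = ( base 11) 449A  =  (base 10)5917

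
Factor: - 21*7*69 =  - 10143 = - 3^2*7^2*23^1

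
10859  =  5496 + 5363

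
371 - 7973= -7602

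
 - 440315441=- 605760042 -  - 165444601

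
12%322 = 12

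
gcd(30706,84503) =1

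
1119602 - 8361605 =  - 7242003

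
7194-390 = 6804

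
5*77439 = 387195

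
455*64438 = 29319290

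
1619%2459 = 1619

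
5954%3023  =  2931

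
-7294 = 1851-9145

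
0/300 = 0 = 0.00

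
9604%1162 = 308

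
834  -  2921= - 2087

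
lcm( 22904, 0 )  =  0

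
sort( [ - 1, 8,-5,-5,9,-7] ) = [  -  7,-5,-5,-1, 8,9 ]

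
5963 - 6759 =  - 796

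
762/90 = 127/15 = 8.47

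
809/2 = 404 + 1/2 = 404.50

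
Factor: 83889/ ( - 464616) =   -  13/72= - 2^ ( - 3)*3^( - 2 )*13^1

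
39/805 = 39/805 = 0.05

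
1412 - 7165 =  - 5753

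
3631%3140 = 491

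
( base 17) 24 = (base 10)38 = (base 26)1c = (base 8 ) 46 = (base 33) 15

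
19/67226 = 19/67226 =0.00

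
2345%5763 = 2345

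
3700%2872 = 828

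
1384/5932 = 346/1483 =0.23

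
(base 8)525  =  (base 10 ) 341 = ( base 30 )BB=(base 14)1A5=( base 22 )fb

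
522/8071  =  522/8071 = 0.06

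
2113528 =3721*568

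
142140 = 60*2369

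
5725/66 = 5725/66 = 86.74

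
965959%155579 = 32485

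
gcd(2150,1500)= 50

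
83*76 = 6308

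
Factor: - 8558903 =  -  1297^1* 6599^1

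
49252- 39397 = 9855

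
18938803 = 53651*353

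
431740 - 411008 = 20732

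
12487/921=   12487/921 = 13.56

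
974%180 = 74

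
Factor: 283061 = 23^1*31^1*397^1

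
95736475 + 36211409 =131947884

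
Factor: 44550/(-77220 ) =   -  2^( - 1 ) * 3^1*5^1*13^( - 1)=- 15/26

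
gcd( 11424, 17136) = 5712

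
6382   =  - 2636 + 9018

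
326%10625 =326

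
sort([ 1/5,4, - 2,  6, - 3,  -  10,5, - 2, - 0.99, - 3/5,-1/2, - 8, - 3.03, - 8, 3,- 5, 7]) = [ - 10, - 8, - 8, - 5, - 3.03, - 3, - 2, - 2, - 0.99, - 3/5, - 1/2,  1/5,3,4,5,6,7 ]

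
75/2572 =75/2572= 0.03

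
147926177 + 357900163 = 505826340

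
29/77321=29/77321 =0.00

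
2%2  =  0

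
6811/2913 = 6811/2913 = 2.34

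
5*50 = 250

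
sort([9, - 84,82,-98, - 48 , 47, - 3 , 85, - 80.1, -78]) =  [ - 98, - 84, - 80.1, - 78, - 48, - 3, 9, 47, 82, 85]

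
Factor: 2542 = 2^1*31^1*  41^1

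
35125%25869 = 9256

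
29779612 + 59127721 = 88907333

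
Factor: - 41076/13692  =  -3^1 =- 3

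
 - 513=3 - 516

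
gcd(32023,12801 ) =1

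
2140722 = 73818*29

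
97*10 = 970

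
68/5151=4/303 = 0.01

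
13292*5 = 66460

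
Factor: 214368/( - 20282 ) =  - 107184/10141 = - 2^4*3^1*7^1*11^1 * 29^1*10141^( - 1) 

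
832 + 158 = 990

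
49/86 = 49/86=   0.57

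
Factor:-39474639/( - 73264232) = 2^(  -  3) * 3^2*53^( - 1) * 67^(  -  1 )*2579^( - 1) * 4386071^1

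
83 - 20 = 63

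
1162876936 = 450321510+712555426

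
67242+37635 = 104877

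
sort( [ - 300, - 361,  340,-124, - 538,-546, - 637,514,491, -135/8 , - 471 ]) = [ - 637, - 546, - 538, - 471,-361, - 300,-124, - 135/8,340,  491,514 ] 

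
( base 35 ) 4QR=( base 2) 1011011001101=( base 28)7cd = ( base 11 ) 4427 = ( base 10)5837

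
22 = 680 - 658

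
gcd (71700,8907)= 3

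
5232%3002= 2230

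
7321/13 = 563+ 2/13  =  563.15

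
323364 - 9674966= - 9351602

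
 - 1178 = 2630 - 3808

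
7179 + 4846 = 12025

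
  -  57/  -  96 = 19/32 = 0.59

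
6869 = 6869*1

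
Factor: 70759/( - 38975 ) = -5^( - 2 )*13^1*1559^( - 1 )*5443^1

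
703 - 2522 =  - 1819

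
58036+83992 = 142028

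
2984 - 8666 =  - 5682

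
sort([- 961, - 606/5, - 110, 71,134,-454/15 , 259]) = [- 961, - 606/5, - 110, - 454/15,71, 134 , 259]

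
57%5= 2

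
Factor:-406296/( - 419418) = 2^2*11^1*19^1*863^( - 1 ) = 836/863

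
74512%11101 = 7906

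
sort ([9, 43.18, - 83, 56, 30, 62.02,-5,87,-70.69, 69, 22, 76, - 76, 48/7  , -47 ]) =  [ - 83, -76, - 70.69, - 47, - 5,  48/7 , 9, 22, 30, 43.18, 56, 62.02, 69,76, 87 ]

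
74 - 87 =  - 13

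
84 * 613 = 51492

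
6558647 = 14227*461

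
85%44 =41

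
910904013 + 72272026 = 983176039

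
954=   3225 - 2271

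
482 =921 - 439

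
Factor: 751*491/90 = 368741/90 = 2^( - 1 ) * 3^(-2 )*5^( - 1 )* 491^1*751^1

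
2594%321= 26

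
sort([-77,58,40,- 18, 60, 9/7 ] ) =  [-77,-18, 9/7,40, 58, 60 ] 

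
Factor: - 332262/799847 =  - 2^1* 3^4*7^1*151^ ( - 1 )* 293^1*5297^(  -  1) 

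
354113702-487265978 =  - 133152276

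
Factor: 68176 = 2^4*4261^1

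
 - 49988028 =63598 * ( - 786) 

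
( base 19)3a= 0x43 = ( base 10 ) 67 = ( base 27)2D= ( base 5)232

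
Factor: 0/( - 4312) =0 =0^1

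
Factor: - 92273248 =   -  2^5*1303^1 *2213^1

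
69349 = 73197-3848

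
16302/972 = 2717/162=16.77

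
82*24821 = 2035322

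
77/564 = 77/564 = 0.14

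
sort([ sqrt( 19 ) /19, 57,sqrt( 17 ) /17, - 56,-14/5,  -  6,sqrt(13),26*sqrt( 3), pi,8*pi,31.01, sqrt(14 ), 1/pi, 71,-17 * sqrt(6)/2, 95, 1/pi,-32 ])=[  -  56,- 32, - 17*sqrt( 6) /2,-6, -14/5, sqrt(19) /19 , sqrt(17) /17, 1/pi,1/pi, pi,  sqrt( 13), sqrt ( 14 ),  8 * pi , 31.01,26* sqrt(3),  57,71, 95 ] 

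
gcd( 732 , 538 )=2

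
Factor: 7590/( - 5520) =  - 2^( - 3)*11^1  =  - 11/8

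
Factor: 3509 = 11^2  *  29^1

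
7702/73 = 7702/73 = 105.51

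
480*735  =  352800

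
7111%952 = 447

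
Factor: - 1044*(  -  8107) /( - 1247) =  - 2^2*3^2*11^2*43^ ( - 1) * 67^1= -  291852/43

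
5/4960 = 1/992 = 0.00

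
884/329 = 884/329 =2.69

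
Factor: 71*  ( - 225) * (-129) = 3^3*5^2 * 43^1*71^1 = 2060775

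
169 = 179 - 10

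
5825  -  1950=3875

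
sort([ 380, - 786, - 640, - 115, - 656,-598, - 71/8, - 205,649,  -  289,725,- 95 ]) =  [ - 786,- 656, - 640, - 598, - 289, - 205 , - 115,-95, - 71/8,380, 649,725 ]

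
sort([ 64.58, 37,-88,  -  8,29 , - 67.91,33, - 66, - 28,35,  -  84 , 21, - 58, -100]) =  [ - 100,-88, - 84, - 67.91, - 66,  -  58,-28, - 8, 21, 29,33, 35, 37, 64.58 ]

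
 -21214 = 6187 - 27401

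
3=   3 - 0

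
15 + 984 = 999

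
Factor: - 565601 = -109^1*5189^1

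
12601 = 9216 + 3385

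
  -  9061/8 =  - 9061/8 = - 1132.62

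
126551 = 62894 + 63657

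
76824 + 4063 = 80887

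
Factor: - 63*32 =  - 2016 =- 2^5*3^2*7^1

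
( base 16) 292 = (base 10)658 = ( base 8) 1222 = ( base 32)ki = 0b1010010010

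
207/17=207/17 = 12.18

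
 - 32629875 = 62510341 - 95140216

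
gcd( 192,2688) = 192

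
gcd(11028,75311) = 1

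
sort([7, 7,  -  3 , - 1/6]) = [ - 3, - 1/6, 7,  7 ] 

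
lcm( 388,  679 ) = 2716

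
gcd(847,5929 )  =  847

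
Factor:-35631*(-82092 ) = 2925020052 = 2^2*3^3*37^1*107^1*6841^1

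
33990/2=16995 =16995.00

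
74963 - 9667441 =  - 9592478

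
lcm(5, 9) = 45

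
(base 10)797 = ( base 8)1435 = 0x31d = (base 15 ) 382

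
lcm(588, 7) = 588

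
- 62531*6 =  - 375186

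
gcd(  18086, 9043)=9043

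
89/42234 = 89/42234 = 0.00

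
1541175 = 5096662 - 3555487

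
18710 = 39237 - 20527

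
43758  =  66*663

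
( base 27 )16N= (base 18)2EE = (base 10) 914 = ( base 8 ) 1622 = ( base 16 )392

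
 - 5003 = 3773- 8776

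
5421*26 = 140946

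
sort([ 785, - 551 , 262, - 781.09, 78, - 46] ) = [-781.09, - 551 ,  -  46 , 78, 262, 785] 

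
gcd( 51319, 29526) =703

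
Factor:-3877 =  - 3877^1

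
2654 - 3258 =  - 604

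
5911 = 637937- 632026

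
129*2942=379518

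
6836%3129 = 578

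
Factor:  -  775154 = -2^1 * 387577^1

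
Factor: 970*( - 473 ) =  - 458810 = - 2^1*5^1*11^1 *43^1*97^1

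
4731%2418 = 2313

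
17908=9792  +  8116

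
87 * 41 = 3567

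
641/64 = 10 + 1/64 = 10.02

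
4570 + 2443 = 7013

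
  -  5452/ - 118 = 46 + 12/59 = 46.20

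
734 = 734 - 0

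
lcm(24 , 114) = 456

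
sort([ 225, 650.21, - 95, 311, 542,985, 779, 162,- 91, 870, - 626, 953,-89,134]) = [ - 626,- 95,-91, - 89,134, 162, 225, 311, 542,  650.21, 779 , 870, 953,985] 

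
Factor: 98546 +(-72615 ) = 25931^1 = 25931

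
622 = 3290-2668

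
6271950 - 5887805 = 384145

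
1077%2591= 1077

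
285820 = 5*57164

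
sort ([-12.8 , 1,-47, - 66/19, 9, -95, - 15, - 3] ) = [ - 95, - 47, - 15, -12.8,-66/19, - 3, 1, 9] 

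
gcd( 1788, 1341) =447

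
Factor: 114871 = 313^1*367^1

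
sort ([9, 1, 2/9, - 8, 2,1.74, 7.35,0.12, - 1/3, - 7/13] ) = [  -  8, - 7/13, - 1/3, 0.12,2/9,1, 1.74,2, 7.35,9 ]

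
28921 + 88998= 117919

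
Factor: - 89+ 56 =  - 33= - 3^1 * 11^1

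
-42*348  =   - 14616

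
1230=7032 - 5802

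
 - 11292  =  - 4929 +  - 6363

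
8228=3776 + 4452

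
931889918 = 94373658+837516260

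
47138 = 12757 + 34381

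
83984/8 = 10498 = 10498.00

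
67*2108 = 141236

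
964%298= 70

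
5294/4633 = 1 + 661/4633= 1.14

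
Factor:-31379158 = - 2^1 * 15689579^1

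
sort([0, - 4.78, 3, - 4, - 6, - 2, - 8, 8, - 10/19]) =[ - 8, - 6, - 4.78,-4, - 2, - 10/19 , 0,3, 8]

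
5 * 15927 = 79635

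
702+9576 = 10278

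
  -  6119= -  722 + -5397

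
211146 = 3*70382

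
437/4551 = 437/4551 = 0.10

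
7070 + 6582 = 13652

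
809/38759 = 809/38759 = 0.02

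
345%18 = 3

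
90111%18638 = 15559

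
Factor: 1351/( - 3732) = - 2^( -2 )*3^( - 1 )*7^1*193^1*311^(-1 ) 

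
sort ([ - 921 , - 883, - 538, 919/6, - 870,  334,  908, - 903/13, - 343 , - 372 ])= [ - 921, - 883, - 870, - 538 , - 372, - 343, - 903/13 , 919/6,334, 908] 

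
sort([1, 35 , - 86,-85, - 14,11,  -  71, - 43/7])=[ - 86, - 85, - 71, - 14, - 43/7, 1, 11, 35]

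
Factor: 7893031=7893031^1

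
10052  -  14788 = - 4736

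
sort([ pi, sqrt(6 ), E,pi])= [ sqrt (6 ),E,pi,pi ] 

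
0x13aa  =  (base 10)5034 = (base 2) 1001110101010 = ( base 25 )819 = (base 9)6813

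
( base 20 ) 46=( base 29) 2s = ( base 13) 68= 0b1010110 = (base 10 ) 86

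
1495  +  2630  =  4125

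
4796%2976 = 1820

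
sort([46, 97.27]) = [46,97.27 ] 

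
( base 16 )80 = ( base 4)2000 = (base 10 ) 128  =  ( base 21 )62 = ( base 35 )3n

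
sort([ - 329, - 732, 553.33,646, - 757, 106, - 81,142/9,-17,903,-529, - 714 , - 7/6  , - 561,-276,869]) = [- 757, - 732, - 714, - 561 , - 529 ,-329, - 276, - 81, - 17, - 7/6, 142/9,106, 553.33,646  ,  869, 903] 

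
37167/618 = 12389/206 = 60.14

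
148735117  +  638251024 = 786986141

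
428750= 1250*343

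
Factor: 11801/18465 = 3^(-1)*5^( - 1)*1231^( - 1)*11801^1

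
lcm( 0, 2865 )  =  0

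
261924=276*949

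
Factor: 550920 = 2^3*3^1*5^1*4591^1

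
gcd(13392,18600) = 744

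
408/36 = 34/3 = 11.33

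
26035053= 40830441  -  14795388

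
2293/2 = 2293/2 = 1146.50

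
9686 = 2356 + 7330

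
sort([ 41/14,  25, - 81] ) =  [ - 81,41/14,25]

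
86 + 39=125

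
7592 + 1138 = 8730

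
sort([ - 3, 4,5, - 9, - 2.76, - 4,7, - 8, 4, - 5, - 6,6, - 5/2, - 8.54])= [ - 9,  -  8.54, - 8, - 6, - 5,-4,-3,  -  2.76,-5/2,4, 4,5, 6, 7 ]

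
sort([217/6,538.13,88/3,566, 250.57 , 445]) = [88/3,217/6, 250.57,445,538.13, 566]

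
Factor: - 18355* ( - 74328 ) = 1364290440 = 2^3*3^1*5^1*19^1*163^1*3671^1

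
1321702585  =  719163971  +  602538614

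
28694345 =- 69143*( - 415)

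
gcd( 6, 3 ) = 3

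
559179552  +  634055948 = 1193235500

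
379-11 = 368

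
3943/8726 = 3943/8726=0.45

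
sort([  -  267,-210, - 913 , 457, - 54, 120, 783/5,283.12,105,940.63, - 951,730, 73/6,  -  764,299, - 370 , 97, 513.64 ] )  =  [ - 951, - 913,-764 , - 370, - 267, -210,-54,73/6,97, 105, 120,783/5, 283.12, 299, 457,513.64,730,940.63]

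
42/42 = 1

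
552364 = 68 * 8123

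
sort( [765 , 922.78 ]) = [ 765, 922.78] 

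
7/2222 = 7/2222 = 0.00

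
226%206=20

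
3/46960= 3/46960 = 0.00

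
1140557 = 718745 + 421812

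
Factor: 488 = 2^3*61^1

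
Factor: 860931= 3^2 * 17^2 * 331^1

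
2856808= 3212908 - 356100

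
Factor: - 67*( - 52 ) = 2^2*13^1 * 67^1 = 3484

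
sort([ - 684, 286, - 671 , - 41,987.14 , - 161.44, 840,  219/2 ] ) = [ - 684, - 671,-161.44, -41,  219/2,  286, 840,987.14]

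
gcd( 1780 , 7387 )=89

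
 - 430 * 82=-35260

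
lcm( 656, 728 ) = 59696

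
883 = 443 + 440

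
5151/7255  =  5151/7255 =0.71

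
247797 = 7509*33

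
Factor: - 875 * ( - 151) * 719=94997875 = 5^3*7^1*  151^1*719^1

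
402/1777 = 402/1777 = 0.23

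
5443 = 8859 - 3416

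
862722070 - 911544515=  - 48822445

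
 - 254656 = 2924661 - 3179317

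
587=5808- 5221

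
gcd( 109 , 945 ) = 1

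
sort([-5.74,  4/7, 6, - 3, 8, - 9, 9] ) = [ - 9,-5.74 , - 3,4/7  ,  6, 8, 9 ] 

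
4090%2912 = 1178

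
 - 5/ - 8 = 5/8 = 0.62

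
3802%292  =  6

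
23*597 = 13731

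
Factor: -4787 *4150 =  - 2^1 * 5^2*83^1*4787^1=- 19866050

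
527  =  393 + 134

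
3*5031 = 15093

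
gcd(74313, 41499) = 9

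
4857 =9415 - 4558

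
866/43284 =433/21642 = 0.02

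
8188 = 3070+5118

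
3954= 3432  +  522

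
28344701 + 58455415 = 86800116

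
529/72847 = 529/72847= 0.01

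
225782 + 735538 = 961320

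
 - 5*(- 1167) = 5835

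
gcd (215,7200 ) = 5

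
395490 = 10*39549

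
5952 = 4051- -1901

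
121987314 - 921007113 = - 799019799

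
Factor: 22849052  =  2^2*113^1*50551^1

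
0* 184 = 0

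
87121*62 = 5401502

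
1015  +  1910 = 2925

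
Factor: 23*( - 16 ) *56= - 2^7*7^1* 23^1= - 20608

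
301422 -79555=221867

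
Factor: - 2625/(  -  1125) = 7/3 =3^( - 1 ) * 7^1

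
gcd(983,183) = 1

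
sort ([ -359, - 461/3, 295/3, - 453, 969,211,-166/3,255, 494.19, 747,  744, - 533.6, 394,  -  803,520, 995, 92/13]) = [-803, - 533.6,  -  453,-359,  -  461/3, - 166/3, 92/13,295/3, 211,255, 394, 494.19, 520,744, 747, 969,995 ] 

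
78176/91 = 859+1/13 = 859.08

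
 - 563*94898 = -53427574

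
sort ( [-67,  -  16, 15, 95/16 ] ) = [-67, - 16, 95/16,15 ]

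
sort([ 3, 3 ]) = [ 3, 3]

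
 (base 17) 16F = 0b110010110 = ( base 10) 406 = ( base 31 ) d3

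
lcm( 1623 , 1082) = 3246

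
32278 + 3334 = 35612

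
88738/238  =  372  +  101/119 = 372.85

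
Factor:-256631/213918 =- 727/606 = - 2^ ( - 1 )*3^( - 1)*101^ ( - 1 ) * 727^1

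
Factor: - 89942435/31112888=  - 2^( - 3) * 5^1*11^1 * 1667^(- 1 )*2333^( - 1)*1635317^1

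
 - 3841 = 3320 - 7161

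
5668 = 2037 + 3631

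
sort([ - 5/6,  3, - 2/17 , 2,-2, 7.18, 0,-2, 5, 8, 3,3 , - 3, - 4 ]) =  [ - 4,-3,-2, - 2, - 5/6, - 2/17, 0,2, 3, 3, 3 , 5, 7.18, 8 ]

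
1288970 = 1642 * 785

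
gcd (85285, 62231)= 1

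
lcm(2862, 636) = 5724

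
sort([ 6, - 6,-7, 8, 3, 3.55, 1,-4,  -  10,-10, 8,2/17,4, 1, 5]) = [ - 10,-10, - 7,  -  6 , - 4, 2/17,1, 1,3, 3.55, 4 , 5,  6, 8, 8 ]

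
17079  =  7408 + 9671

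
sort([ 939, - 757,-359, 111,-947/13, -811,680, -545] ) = [-811,-757, - 545, - 359,-947/13,111, 680, 939]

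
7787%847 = 164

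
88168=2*44084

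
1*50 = 50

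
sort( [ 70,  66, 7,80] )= [7,66, 70, 80 ] 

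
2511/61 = 41 + 10/61 = 41.16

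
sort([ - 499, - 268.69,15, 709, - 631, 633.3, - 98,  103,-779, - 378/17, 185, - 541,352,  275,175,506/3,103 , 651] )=[ - 779, - 631, - 541,  -  499, - 268.69, - 98, - 378/17,15 , 103, 103,506/3, 175,185,275, 352, 633.3, 651,709] 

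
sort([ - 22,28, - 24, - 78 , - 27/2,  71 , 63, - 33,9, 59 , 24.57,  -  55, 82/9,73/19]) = [ - 78, - 55, - 33,-24, - 22,-27/2, 73/19 , 9,82/9,  24.57, 28,  59, 63 , 71]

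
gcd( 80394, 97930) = 2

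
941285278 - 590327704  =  350957574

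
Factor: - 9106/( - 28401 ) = 2^1*3^( - 1 )*29^1*157^1*9467^( - 1)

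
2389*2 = 4778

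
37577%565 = 287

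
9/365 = 9/365 = 0.02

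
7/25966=7/25966 = 0.00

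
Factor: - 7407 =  - 3^2*823^1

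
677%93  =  26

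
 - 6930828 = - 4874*1422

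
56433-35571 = 20862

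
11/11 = 1 = 1.00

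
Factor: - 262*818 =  - 214316 = - 2^2*131^1 * 409^1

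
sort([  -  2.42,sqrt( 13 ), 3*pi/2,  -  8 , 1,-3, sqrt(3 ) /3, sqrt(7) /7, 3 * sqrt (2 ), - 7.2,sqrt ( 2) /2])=[ - 8 , - 7.2, - 3, -2.42,sqrt(7) /7, sqrt( 3)/3,  sqrt(2 )/2, 1, sqrt(13), 3 * sqrt( 2), 3 * pi/2] 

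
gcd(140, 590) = 10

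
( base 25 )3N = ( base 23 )46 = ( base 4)1202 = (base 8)142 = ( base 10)98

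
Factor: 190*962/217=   182780/217=2^2*5^1*7^ ( - 1)*13^1*19^1*31^( - 1)*37^1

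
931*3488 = 3247328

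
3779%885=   239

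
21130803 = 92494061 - 71363258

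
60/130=6/13= 0.46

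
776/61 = 776/61 =12.72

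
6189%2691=807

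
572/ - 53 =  - 11+ 11/53 = -10.79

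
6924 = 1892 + 5032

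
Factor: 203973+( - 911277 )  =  -2^3 *3^1*13^1*2267^1 = -  707304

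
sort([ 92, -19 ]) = [ -19,92 ] 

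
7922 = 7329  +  593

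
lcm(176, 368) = 4048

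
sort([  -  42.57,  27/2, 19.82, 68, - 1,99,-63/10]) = [ - 42.57,- 63/10,-1,27/2, 19.82, 68,99] 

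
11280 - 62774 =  - 51494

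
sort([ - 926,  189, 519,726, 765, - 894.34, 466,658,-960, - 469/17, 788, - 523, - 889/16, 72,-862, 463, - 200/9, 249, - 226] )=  [ - 960, - 926,-894.34, - 862, - 523, - 226, - 889/16,-469/17, - 200/9,72,189, 249, 463, 466,  519, 658,726, 765, 788]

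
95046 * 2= 190092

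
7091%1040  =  851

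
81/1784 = 81/1784=0.05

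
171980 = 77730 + 94250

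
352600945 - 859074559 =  - 506473614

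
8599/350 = 8599/350 = 24.57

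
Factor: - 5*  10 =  - 2^1*5^2 =- 50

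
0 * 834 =0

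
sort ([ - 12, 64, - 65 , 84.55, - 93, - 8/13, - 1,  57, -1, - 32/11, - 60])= [ - 93,-65, - 60,  -  12, - 32/11, - 1,-1, - 8/13, 57, 64, 84.55]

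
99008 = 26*3808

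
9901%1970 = 51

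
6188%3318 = 2870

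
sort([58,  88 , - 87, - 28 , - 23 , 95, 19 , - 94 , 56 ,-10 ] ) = [  -  94,-87, - 28 ,-23, - 10 , 19,56 , 58,88,95]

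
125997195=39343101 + 86654094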